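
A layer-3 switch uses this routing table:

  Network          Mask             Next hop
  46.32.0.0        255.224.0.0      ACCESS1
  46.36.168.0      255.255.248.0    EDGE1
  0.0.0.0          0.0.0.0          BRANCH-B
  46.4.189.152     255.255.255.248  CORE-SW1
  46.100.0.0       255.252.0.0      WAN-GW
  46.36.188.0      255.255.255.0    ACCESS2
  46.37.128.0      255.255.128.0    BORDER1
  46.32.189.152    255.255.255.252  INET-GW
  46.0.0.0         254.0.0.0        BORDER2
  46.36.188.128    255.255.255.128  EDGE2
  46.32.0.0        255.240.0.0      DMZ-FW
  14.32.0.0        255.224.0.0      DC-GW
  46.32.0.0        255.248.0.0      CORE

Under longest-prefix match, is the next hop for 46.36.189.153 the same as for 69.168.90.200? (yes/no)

46.36.189.153: longest match 46.32.0.0/13 -> CORE
69.168.90.200: longest match 0.0.0.0/0 -> BRANCH-B

no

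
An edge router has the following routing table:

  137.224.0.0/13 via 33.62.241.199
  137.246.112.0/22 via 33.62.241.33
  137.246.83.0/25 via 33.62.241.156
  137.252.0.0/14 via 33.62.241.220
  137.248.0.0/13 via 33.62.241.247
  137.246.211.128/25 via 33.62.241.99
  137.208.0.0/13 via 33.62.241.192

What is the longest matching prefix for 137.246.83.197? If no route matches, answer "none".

none

137.246.83.197 is outside every listed prefix and there is no default route.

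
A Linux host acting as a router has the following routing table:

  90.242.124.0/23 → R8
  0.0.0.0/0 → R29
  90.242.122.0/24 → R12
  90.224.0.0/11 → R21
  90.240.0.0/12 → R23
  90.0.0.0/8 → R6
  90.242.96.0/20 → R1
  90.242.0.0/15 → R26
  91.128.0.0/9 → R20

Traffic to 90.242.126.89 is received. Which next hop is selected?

Routes whose prefix contains 90.242.126.89:
  0.0.0.0/0 (default, matches everything) -> R29
  90.0.0.0/8 (90.0.0.0 - 90.255.255.255) -> R6
  90.224.0.0/11 (90.224.0.0 - 90.255.255.255) -> R21
  90.240.0.0/12 (90.240.0.0 - 90.255.255.255) -> R23
  90.242.0.0/15 (90.242.0.0 - 90.243.255.255) -> R26
More-specific entries that do NOT match:
  90.242.122.0/24 (90.242.122.0 - 90.242.122.255) does not contain 90.242.126.89
  90.242.124.0/23 (90.242.124.0 - 90.242.125.255) does not contain 90.242.126.89
  90.242.96.0/20 (90.242.96.0 - 90.242.111.255) does not contain 90.242.126.89
Longest matching prefix is /15 -> next hop R26.

R26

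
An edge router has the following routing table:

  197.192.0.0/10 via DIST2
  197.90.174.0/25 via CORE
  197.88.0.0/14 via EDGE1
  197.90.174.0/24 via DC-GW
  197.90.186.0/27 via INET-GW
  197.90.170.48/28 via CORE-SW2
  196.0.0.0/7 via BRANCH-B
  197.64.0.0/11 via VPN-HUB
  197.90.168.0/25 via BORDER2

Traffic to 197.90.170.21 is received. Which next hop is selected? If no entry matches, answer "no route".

Routes whose prefix contains 197.90.170.21:
  196.0.0.0/7 (196.0.0.0 - 197.255.255.255) -> BRANCH-B
  197.64.0.0/11 (197.64.0.0 - 197.95.255.255) -> VPN-HUB
  197.88.0.0/14 (197.88.0.0 - 197.91.255.255) -> EDGE1
More-specific entries that do NOT match:
  197.90.170.48/28 (197.90.170.48 - 197.90.170.63) does not contain 197.90.170.21
  197.90.186.0/27 (197.90.186.0 - 197.90.186.31) does not contain 197.90.170.21
  197.90.174.0/25 (197.90.174.0 - 197.90.174.127) does not contain 197.90.170.21
  197.90.168.0/25 (197.90.168.0 - 197.90.168.127) does not contain 197.90.170.21
  197.90.174.0/24 (197.90.174.0 - 197.90.174.255) does not contain 197.90.170.21
Longest matching prefix is /14 -> next hop EDGE1.

EDGE1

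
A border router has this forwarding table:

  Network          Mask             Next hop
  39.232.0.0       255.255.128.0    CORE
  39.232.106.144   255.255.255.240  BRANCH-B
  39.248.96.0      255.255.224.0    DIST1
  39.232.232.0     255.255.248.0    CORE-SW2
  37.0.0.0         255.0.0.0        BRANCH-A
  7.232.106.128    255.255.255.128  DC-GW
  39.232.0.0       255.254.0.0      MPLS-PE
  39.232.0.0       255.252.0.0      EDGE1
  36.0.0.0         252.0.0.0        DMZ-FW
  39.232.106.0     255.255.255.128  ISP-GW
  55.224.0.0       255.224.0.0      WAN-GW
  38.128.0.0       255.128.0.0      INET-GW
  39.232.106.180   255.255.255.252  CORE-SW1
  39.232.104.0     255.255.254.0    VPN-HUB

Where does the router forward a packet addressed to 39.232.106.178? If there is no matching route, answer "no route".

Routes whose prefix contains 39.232.106.178:
  36.0.0.0/6 (36.0.0.0 - 39.255.255.255) -> DMZ-FW
  39.232.0.0/14 (39.232.0.0 - 39.235.255.255) -> EDGE1
  39.232.0.0/15 (39.232.0.0 - 39.233.255.255) -> MPLS-PE
  39.232.0.0/17 (39.232.0.0 - 39.232.127.255) -> CORE
More-specific entries that do NOT match:
  39.232.106.180/30 (39.232.106.180 - 39.232.106.183) does not contain 39.232.106.178
  39.232.106.144/28 (39.232.106.144 - 39.232.106.159) does not contain 39.232.106.178
  7.232.106.128/25 (7.232.106.128 - 7.232.106.255) does not contain 39.232.106.178
  39.232.106.0/25 (39.232.106.0 - 39.232.106.127) does not contain 39.232.106.178
  39.232.104.0/23 (39.232.104.0 - 39.232.105.255) does not contain 39.232.106.178
  39.232.232.0/21 (39.232.232.0 - 39.232.239.255) does not contain 39.232.106.178
  39.248.96.0/19 (39.248.96.0 - 39.248.127.255) does not contain 39.232.106.178
Longest matching prefix is /17 -> next hop CORE.

CORE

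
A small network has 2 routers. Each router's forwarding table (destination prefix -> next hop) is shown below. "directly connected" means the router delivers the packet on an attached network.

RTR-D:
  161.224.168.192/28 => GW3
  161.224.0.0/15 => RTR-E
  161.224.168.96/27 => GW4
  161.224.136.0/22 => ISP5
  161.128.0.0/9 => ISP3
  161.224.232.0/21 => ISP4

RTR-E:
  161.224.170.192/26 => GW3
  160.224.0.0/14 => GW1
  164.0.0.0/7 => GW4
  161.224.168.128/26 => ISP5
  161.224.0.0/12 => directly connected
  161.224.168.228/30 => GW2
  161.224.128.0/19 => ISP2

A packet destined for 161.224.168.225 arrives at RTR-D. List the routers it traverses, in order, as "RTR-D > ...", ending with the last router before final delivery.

At RTR-D: longest match for 161.224.168.225 is 161.224.0.0/15 -> RTR-E
At RTR-E: longest match for 161.224.168.225 is 161.224.0.0/12 -> directly connected

RTR-D > RTR-E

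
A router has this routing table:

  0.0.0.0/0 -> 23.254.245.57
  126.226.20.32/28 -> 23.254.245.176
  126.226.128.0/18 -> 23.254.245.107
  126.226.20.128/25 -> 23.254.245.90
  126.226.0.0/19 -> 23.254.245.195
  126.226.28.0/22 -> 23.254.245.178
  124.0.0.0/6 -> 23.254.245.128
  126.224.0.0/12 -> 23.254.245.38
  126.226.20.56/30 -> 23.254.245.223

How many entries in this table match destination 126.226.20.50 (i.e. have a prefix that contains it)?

4

Prefixes containing 126.226.20.50:
  0.0.0.0/0 (default, matches everything)
  124.0.0.0/6 (124.0.0.0 - 127.255.255.255)
  126.224.0.0/12 (126.224.0.0 - 126.239.255.255)
  126.226.0.0/19 (126.226.0.0 - 126.226.31.255)
Total matching entries: 4.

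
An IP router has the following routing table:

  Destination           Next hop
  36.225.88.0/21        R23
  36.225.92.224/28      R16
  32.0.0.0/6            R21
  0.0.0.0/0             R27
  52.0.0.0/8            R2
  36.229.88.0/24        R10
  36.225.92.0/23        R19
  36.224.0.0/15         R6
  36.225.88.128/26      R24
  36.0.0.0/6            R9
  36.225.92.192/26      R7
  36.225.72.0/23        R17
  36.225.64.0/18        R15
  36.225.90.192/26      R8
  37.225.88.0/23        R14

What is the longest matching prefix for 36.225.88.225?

Entries matching 36.225.88.225:
  0.0.0.0/0 (default, matches everything)
  36.0.0.0/6 (36.0.0.0 - 39.255.255.255)
  36.224.0.0/15 (36.224.0.0 - 36.225.255.255)
  36.225.64.0/18 (36.225.64.0 - 36.225.127.255)
  36.225.88.0/21 (36.225.88.0 - 36.225.95.255)
Most specific is 36.225.88.0/21.

36.225.88.0/21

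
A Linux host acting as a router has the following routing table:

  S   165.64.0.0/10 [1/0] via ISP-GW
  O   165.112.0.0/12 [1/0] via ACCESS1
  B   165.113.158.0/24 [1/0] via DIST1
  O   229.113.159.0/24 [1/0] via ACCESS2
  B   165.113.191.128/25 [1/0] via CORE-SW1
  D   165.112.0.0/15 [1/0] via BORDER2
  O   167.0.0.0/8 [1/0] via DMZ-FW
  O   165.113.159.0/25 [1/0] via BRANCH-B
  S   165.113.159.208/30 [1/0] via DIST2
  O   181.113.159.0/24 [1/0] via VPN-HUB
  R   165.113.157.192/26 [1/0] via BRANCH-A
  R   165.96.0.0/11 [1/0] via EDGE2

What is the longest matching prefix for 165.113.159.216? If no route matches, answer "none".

Entries matching 165.113.159.216:
  165.64.0.0/10 (165.64.0.0 - 165.127.255.255)
  165.96.0.0/11 (165.96.0.0 - 165.127.255.255)
  165.112.0.0/12 (165.112.0.0 - 165.127.255.255)
  165.112.0.0/15 (165.112.0.0 - 165.113.255.255)
Most specific is 165.112.0.0/15.

165.112.0.0/15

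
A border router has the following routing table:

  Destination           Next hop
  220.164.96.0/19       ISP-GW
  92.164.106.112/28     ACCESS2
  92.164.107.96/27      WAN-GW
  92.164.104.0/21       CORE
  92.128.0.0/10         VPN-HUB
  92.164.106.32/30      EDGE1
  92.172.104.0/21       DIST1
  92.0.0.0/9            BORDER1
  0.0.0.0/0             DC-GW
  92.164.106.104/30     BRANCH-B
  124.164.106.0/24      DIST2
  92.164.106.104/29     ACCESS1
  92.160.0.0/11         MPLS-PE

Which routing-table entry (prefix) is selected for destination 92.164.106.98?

Entries matching 92.164.106.98:
  0.0.0.0/0 (default, matches everything)
  92.128.0.0/10 (92.128.0.0 - 92.191.255.255)
  92.160.0.0/11 (92.160.0.0 - 92.191.255.255)
  92.164.104.0/21 (92.164.104.0 - 92.164.111.255)
Most specific is 92.164.104.0/21.

92.164.104.0/21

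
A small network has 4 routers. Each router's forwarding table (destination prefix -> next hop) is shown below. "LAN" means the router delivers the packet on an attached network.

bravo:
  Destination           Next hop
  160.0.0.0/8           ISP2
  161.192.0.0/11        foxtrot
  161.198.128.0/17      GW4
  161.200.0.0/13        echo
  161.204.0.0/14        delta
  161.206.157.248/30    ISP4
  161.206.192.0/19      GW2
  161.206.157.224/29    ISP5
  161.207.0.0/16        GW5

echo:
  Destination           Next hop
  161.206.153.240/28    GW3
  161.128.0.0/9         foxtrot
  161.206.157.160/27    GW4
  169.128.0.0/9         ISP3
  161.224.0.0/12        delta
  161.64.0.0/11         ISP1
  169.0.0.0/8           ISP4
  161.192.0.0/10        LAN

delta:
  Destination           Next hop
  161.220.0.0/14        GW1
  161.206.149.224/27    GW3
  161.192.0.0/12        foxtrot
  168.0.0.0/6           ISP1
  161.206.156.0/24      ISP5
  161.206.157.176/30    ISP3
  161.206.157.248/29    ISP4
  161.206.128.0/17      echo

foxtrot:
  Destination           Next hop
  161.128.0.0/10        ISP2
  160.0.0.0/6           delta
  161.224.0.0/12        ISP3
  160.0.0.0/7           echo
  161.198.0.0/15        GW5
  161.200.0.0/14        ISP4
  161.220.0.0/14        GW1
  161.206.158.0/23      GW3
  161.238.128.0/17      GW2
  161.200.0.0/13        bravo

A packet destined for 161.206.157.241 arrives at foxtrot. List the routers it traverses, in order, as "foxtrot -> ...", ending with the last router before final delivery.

foxtrot -> bravo -> delta -> echo

At foxtrot: longest match for 161.206.157.241 is 161.200.0.0/13 -> bravo
At bravo: longest match for 161.206.157.241 is 161.204.0.0/14 -> delta
At delta: longest match for 161.206.157.241 is 161.206.128.0/17 -> echo
At echo: longest match for 161.206.157.241 is 161.192.0.0/10 -> LAN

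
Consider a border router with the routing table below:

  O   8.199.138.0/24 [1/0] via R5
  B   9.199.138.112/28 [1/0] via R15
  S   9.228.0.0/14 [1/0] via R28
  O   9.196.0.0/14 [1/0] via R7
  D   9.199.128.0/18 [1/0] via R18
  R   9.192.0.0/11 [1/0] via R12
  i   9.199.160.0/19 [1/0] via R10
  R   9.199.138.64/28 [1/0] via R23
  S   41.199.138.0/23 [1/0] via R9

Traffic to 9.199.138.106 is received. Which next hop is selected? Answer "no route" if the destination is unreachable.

Routes whose prefix contains 9.199.138.106:
  9.192.0.0/11 (9.192.0.0 - 9.223.255.255) -> R12
  9.196.0.0/14 (9.196.0.0 - 9.199.255.255) -> R7
  9.199.128.0/18 (9.199.128.0 - 9.199.191.255) -> R18
More-specific entries that do NOT match:
  9.199.138.112/28 (9.199.138.112 - 9.199.138.127) does not contain 9.199.138.106
  9.199.138.64/28 (9.199.138.64 - 9.199.138.79) does not contain 9.199.138.106
  8.199.138.0/24 (8.199.138.0 - 8.199.138.255) does not contain 9.199.138.106
  41.199.138.0/23 (41.199.138.0 - 41.199.139.255) does not contain 9.199.138.106
  9.199.160.0/19 (9.199.160.0 - 9.199.191.255) does not contain 9.199.138.106
Longest matching prefix is /18 -> next hop R18.

R18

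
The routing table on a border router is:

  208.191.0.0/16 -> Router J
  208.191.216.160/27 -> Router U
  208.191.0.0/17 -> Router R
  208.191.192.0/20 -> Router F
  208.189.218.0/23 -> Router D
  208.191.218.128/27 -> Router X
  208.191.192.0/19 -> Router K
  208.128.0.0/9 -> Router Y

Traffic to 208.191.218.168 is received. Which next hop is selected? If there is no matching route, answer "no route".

Router K

Routes whose prefix contains 208.191.218.168:
  208.128.0.0/9 (208.128.0.0 - 208.255.255.255) -> Router Y
  208.191.0.0/16 (208.191.0.0 - 208.191.255.255) -> Router J
  208.191.192.0/19 (208.191.192.0 - 208.191.223.255) -> Router K
More-specific entries that do NOT match:
  208.191.216.160/27 (208.191.216.160 - 208.191.216.191) does not contain 208.191.218.168
  208.191.218.128/27 (208.191.218.128 - 208.191.218.159) does not contain 208.191.218.168
  208.189.218.0/23 (208.189.218.0 - 208.189.219.255) does not contain 208.191.218.168
  208.191.192.0/20 (208.191.192.0 - 208.191.207.255) does not contain 208.191.218.168
Longest matching prefix is /19 -> next hop Router K.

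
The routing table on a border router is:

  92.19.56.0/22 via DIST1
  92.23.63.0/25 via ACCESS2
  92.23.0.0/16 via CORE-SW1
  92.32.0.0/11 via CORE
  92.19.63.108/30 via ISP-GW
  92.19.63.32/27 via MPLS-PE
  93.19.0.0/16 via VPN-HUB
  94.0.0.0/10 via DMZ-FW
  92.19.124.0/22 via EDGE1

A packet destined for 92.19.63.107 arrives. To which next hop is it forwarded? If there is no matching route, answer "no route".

No entry's prefix contains 92.19.63.107; there is no default route.

no route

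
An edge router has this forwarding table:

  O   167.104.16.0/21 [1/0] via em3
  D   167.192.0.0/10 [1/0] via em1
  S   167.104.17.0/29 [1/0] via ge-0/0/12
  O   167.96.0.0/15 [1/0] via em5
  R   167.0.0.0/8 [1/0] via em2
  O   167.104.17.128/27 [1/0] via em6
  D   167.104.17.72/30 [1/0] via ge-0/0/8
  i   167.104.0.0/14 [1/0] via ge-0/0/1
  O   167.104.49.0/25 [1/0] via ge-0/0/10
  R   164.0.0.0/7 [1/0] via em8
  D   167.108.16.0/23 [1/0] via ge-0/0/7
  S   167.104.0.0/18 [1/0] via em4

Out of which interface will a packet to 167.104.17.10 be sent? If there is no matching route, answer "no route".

Routes whose prefix contains 167.104.17.10:
  167.0.0.0/8 (167.0.0.0 - 167.255.255.255) -> em2
  167.104.0.0/14 (167.104.0.0 - 167.107.255.255) -> ge-0/0/1
  167.104.0.0/18 (167.104.0.0 - 167.104.63.255) -> em4
  167.104.16.0/21 (167.104.16.0 - 167.104.23.255) -> em3
More-specific entries that do NOT match:
  167.104.17.72/30 (167.104.17.72 - 167.104.17.75) does not contain 167.104.17.10
  167.104.17.0/29 (167.104.17.0 - 167.104.17.7) does not contain 167.104.17.10
  167.104.17.128/27 (167.104.17.128 - 167.104.17.159) does not contain 167.104.17.10
  167.104.49.0/25 (167.104.49.0 - 167.104.49.127) does not contain 167.104.17.10
  167.108.16.0/23 (167.108.16.0 - 167.108.17.255) does not contain 167.104.17.10
Longest matching prefix is /21 -> interface em3.

em3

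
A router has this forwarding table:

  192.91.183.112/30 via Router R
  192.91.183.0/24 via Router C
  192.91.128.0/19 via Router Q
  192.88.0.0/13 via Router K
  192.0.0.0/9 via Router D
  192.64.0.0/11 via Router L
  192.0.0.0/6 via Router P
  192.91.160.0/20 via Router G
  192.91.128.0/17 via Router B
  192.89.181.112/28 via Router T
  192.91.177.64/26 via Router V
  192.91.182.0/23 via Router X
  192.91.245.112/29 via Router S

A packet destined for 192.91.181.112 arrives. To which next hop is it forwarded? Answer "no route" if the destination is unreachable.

Router B

Routes whose prefix contains 192.91.181.112:
  192.0.0.0/6 (192.0.0.0 - 195.255.255.255) -> Router P
  192.0.0.0/9 (192.0.0.0 - 192.127.255.255) -> Router D
  192.64.0.0/11 (192.64.0.0 - 192.95.255.255) -> Router L
  192.88.0.0/13 (192.88.0.0 - 192.95.255.255) -> Router K
  192.91.128.0/17 (192.91.128.0 - 192.91.255.255) -> Router B
More-specific entries that do NOT match:
  192.91.183.112/30 (192.91.183.112 - 192.91.183.115) does not contain 192.91.181.112
  192.91.245.112/29 (192.91.245.112 - 192.91.245.119) does not contain 192.91.181.112
  192.89.181.112/28 (192.89.181.112 - 192.89.181.127) does not contain 192.91.181.112
  192.91.177.64/26 (192.91.177.64 - 192.91.177.127) does not contain 192.91.181.112
  192.91.183.0/24 (192.91.183.0 - 192.91.183.255) does not contain 192.91.181.112
  192.91.182.0/23 (192.91.182.0 - 192.91.183.255) does not contain 192.91.181.112
  192.91.160.0/20 (192.91.160.0 - 192.91.175.255) does not contain 192.91.181.112
  192.91.128.0/19 (192.91.128.0 - 192.91.159.255) does not contain 192.91.181.112
Longest matching prefix is /17 -> next hop Router B.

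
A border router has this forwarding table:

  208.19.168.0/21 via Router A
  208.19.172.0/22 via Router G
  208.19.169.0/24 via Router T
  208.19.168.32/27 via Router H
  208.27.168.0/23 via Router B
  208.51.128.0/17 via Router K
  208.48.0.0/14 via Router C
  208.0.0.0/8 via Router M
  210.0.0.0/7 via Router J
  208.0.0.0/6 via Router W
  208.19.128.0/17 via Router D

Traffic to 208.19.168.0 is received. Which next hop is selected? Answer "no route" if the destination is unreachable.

Routes whose prefix contains 208.19.168.0:
  208.0.0.0/6 (208.0.0.0 - 211.255.255.255) -> Router W
  208.0.0.0/8 (208.0.0.0 - 208.255.255.255) -> Router M
  208.19.128.0/17 (208.19.128.0 - 208.19.255.255) -> Router D
  208.19.168.0/21 (208.19.168.0 - 208.19.175.255) -> Router A
More-specific entries that do NOT match:
  208.19.168.32/27 (208.19.168.32 - 208.19.168.63) does not contain 208.19.168.0
  208.19.169.0/24 (208.19.169.0 - 208.19.169.255) does not contain 208.19.168.0
  208.27.168.0/23 (208.27.168.0 - 208.27.169.255) does not contain 208.19.168.0
  208.19.172.0/22 (208.19.172.0 - 208.19.175.255) does not contain 208.19.168.0
Longest matching prefix is /21 -> next hop Router A.

Router A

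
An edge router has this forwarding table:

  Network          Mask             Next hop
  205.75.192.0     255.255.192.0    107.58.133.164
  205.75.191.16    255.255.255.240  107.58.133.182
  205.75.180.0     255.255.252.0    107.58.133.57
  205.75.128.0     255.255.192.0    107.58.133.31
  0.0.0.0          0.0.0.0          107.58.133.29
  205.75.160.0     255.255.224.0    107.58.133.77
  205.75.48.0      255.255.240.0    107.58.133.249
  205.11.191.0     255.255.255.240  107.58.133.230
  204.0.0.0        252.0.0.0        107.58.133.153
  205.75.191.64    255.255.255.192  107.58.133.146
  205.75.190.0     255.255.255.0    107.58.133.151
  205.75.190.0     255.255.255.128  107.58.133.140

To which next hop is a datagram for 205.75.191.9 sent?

Routes whose prefix contains 205.75.191.9:
  0.0.0.0/0 (default, matches everything) -> 107.58.133.29
  204.0.0.0/6 (204.0.0.0 - 207.255.255.255) -> 107.58.133.153
  205.75.128.0/18 (205.75.128.0 - 205.75.191.255) -> 107.58.133.31
  205.75.160.0/19 (205.75.160.0 - 205.75.191.255) -> 107.58.133.77
More-specific entries that do NOT match:
  205.75.191.16/28 (205.75.191.16 - 205.75.191.31) does not contain 205.75.191.9
  205.11.191.0/28 (205.11.191.0 - 205.11.191.15) does not contain 205.75.191.9
  205.75.191.64/26 (205.75.191.64 - 205.75.191.127) does not contain 205.75.191.9
  205.75.190.0/25 (205.75.190.0 - 205.75.190.127) does not contain 205.75.191.9
  205.75.190.0/24 (205.75.190.0 - 205.75.190.255) does not contain 205.75.191.9
  205.75.180.0/22 (205.75.180.0 - 205.75.183.255) does not contain 205.75.191.9
  205.75.48.0/20 (205.75.48.0 - 205.75.63.255) does not contain 205.75.191.9
Longest matching prefix is /19 -> next hop 107.58.133.77.

107.58.133.77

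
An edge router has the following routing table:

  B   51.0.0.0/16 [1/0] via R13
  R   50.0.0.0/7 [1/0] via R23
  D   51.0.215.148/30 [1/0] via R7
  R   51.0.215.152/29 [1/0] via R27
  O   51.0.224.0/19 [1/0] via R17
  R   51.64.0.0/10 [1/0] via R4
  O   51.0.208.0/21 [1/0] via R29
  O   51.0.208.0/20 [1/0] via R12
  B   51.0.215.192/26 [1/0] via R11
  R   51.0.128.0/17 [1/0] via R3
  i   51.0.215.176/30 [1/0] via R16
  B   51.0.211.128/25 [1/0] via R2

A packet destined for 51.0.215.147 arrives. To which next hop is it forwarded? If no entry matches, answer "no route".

R29

Routes whose prefix contains 51.0.215.147:
  50.0.0.0/7 (50.0.0.0 - 51.255.255.255) -> R23
  51.0.0.0/16 (51.0.0.0 - 51.0.255.255) -> R13
  51.0.128.0/17 (51.0.128.0 - 51.0.255.255) -> R3
  51.0.208.0/20 (51.0.208.0 - 51.0.223.255) -> R12
  51.0.208.0/21 (51.0.208.0 - 51.0.215.255) -> R29
More-specific entries that do NOT match:
  51.0.215.148/30 (51.0.215.148 - 51.0.215.151) does not contain 51.0.215.147
  51.0.215.176/30 (51.0.215.176 - 51.0.215.179) does not contain 51.0.215.147
  51.0.215.152/29 (51.0.215.152 - 51.0.215.159) does not contain 51.0.215.147
  51.0.215.192/26 (51.0.215.192 - 51.0.215.255) does not contain 51.0.215.147
  51.0.211.128/25 (51.0.211.128 - 51.0.211.255) does not contain 51.0.215.147
Longest matching prefix is /21 -> next hop R29.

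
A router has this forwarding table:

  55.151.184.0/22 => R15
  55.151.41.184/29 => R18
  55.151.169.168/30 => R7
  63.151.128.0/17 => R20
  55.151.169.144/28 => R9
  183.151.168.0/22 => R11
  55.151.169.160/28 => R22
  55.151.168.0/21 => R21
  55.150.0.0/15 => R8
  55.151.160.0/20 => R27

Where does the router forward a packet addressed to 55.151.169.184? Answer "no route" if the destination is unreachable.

Routes whose prefix contains 55.151.169.184:
  55.150.0.0/15 (55.150.0.0 - 55.151.255.255) -> R8
  55.151.160.0/20 (55.151.160.0 - 55.151.175.255) -> R27
  55.151.168.0/21 (55.151.168.0 - 55.151.175.255) -> R21
More-specific entries that do NOT match:
  55.151.169.168/30 (55.151.169.168 - 55.151.169.171) does not contain 55.151.169.184
  55.151.41.184/29 (55.151.41.184 - 55.151.41.191) does not contain 55.151.169.184
  55.151.169.144/28 (55.151.169.144 - 55.151.169.159) does not contain 55.151.169.184
  55.151.169.160/28 (55.151.169.160 - 55.151.169.175) does not contain 55.151.169.184
  55.151.184.0/22 (55.151.184.0 - 55.151.187.255) does not contain 55.151.169.184
  183.151.168.0/22 (183.151.168.0 - 183.151.171.255) does not contain 55.151.169.184
Longest matching prefix is /21 -> next hop R21.

R21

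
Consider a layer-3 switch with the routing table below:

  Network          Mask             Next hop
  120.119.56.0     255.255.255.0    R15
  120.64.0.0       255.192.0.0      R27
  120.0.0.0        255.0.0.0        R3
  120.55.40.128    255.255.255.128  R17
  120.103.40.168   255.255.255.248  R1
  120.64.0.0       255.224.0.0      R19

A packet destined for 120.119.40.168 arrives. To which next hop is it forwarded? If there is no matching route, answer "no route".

Routes whose prefix contains 120.119.40.168:
  120.0.0.0/8 (120.0.0.0 - 120.255.255.255) -> R3
  120.64.0.0/10 (120.64.0.0 - 120.127.255.255) -> R27
More-specific entries that do NOT match:
  120.103.40.168/29 (120.103.40.168 - 120.103.40.175) does not contain 120.119.40.168
  120.55.40.128/25 (120.55.40.128 - 120.55.40.255) does not contain 120.119.40.168
  120.119.56.0/24 (120.119.56.0 - 120.119.56.255) does not contain 120.119.40.168
  120.64.0.0/11 (120.64.0.0 - 120.95.255.255) does not contain 120.119.40.168
Longest matching prefix is /10 -> next hop R27.

R27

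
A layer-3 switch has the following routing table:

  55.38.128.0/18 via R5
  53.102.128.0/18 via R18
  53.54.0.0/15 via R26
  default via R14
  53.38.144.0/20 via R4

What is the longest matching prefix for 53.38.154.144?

53.38.144.0/20

Entries matching 53.38.154.144:
  0.0.0.0/0 (default, matches everything)
  53.38.144.0/20 (53.38.144.0 - 53.38.159.255)
Most specific is 53.38.144.0/20.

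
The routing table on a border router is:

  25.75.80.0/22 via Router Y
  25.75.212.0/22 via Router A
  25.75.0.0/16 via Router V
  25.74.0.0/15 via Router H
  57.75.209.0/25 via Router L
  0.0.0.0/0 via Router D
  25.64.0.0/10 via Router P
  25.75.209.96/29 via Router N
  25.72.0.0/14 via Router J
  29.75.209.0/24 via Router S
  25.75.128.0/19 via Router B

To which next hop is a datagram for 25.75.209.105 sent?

Routes whose prefix contains 25.75.209.105:
  0.0.0.0/0 (default, matches everything) -> Router D
  25.64.0.0/10 (25.64.0.0 - 25.127.255.255) -> Router P
  25.72.0.0/14 (25.72.0.0 - 25.75.255.255) -> Router J
  25.74.0.0/15 (25.74.0.0 - 25.75.255.255) -> Router H
  25.75.0.0/16 (25.75.0.0 - 25.75.255.255) -> Router V
More-specific entries that do NOT match:
  25.75.209.96/29 (25.75.209.96 - 25.75.209.103) does not contain 25.75.209.105
  57.75.209.0/25 (57.75.209.0 - 57.75.209.127) does not contain 25.75.209.105
  29.75.209.0/24 (29.75.209.0 - 29.75.209.255) does not contain 25.75.209.105
  25.75.80.0/22 (25.75.80.0 - 25.75.83.255) does not contain 25.75.209.105
  25.75.212.0/22 (25.75.212.0 - 25.75.215.255) does not contain 25.75.209.105
  25.75.128.0/19 (25.75.128.0 - 25.75.159.255) does not contain 25.75.209.105
Longest matching prefix is /16 -> next hop Router V.

Router V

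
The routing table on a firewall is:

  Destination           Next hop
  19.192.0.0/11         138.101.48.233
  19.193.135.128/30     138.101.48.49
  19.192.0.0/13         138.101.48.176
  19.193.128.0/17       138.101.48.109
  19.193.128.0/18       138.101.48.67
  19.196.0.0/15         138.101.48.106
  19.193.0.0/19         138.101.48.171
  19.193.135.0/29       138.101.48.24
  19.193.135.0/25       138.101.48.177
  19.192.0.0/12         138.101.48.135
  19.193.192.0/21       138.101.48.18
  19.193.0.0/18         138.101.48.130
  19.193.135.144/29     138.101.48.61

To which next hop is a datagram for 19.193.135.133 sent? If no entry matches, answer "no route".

138.101.48.67

Routes whose prefix contains 19.193.135.133:
  19.192.0.0/11 (19.192.0.0 - 19.223.255.255) -> 138.101.48.233
  19.192.0.0/12 (19.192.0.0 - 19.207.255.255) -> 138.101.48.135
  19.192.0.0/13 (19.192.0.0 - 19.199.255.255) -> 138.101.48.176
  19.193.128.0/17 (19.193.128.0 - 19.193.255.255) -> 138.101.48.109
  19.193.128.0/18 (19.193.128.0 - 19.193.191.255) -> 138.101.48.67
More-specific entries that do NOT match:
  19.193.135.128/30 (19.193.135.128 - 19.193.135.131) does not contain 19.193.135.133
  19.193.135.0/29 (19.193.135.0 - 19.193.135.7) does not contain 19.193.135.133
  19.193.135.144/29 (19.193.135.144 - 19.193.135.151) does not contain 19.193.135.133
  19.193.135.0/25 (19.193.135.0 - 19.193.135.127) does not contain 19.193.135.133
  19.193.192.0/21 (19.193.192.0 - 19.193.199.255) does not contain 19.193.135.133
  19.193.0.0/19 (19.193.0.0 - 19.193.31.255) does not contain 19.193.135.133
Longest matching prefix is /18 -> next hop 138.101.48.67.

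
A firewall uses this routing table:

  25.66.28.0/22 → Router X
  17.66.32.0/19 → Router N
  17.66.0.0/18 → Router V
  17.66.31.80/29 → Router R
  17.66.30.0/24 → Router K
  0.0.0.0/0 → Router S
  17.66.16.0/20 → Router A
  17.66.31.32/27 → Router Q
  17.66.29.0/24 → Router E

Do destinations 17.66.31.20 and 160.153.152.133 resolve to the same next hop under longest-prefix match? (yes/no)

no

17.66.31.20: longest match 17.66.16.0/20 -> Router A
160.153.152.133: longest match 0.0.0.0/0 -> Router S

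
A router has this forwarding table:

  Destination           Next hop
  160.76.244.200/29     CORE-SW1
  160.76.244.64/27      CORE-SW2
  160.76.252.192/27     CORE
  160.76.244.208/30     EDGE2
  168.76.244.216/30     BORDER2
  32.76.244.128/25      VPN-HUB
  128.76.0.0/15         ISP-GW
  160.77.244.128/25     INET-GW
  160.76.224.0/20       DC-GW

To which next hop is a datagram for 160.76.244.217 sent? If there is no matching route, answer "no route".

no route

No entry's prefix contains 160.76.244.217; there is no default route.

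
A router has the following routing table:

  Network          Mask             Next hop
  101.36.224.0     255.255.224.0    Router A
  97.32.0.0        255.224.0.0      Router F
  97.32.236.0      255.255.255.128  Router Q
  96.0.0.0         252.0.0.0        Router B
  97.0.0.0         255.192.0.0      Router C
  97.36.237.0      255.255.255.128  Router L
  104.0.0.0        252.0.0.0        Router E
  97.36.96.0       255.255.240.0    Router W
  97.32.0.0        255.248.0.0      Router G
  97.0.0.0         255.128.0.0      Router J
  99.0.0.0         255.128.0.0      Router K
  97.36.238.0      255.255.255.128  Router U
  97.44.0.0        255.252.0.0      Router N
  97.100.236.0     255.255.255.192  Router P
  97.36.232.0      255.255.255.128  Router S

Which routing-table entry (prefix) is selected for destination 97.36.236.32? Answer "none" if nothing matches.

Entries matching 97.36.236.32:
  96.0.0.0/6 (96.0.0.0 - 99.255.255.255)
  97.0.0.0/9 (97.0.0.0 - 97.127.255.255)
  97.0.0.0/10 (97.0.0.0 - 97.63.255.255)
  97.32.0.0/11 (97.32.0.0 - 97.63.255.255)
  97.32.0.0/13 (97.32.0.0 - 97.39.255.255)
Most specific is 97.32.0.0/13.

97.32.0.0/13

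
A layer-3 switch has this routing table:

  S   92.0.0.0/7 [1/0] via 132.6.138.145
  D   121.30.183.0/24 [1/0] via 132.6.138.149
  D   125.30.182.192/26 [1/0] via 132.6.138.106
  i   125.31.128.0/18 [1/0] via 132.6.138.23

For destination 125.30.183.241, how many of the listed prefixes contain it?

0

No listed prefix contains 125.30.183.241.
Total matching entries: 0.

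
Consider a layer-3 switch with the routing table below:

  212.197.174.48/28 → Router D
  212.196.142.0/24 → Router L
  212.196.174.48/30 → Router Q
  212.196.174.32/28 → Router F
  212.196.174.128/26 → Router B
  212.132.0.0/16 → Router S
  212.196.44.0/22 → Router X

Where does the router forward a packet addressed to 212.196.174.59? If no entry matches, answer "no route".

no route

No entry's prefix contains 212.196.174.59; there is no default route.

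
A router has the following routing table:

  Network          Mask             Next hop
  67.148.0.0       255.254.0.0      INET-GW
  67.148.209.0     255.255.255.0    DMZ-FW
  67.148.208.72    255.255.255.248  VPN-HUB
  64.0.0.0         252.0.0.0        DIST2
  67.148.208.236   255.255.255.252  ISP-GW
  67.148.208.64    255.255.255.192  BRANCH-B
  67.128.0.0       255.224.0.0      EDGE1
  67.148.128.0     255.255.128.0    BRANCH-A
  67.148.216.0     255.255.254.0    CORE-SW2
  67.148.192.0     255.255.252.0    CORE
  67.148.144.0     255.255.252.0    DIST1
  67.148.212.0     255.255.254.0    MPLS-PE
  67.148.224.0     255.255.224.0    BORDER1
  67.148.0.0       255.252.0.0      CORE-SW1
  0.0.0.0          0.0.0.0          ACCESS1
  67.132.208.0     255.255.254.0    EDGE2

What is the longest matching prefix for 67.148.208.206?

67.148.128.0/17

Entries matching 67.148.208.206:
  0.0.0.0/0 (default, matches everything)
  64.0.0.0/6 (64.0.0.0 - 67.255.255.255)
  67.128.0.0/11 (67.128.0.0 - 67.159.255.255)
  67.148.0.0/14 (67.148.0.0 - 67.151.255.255)
  67.148.0.0/15 (67.148.0.0 - 67.149.255.255)
  67.148.128.0/17 (67.148.128.0 - 67.148.255.255)
Most specific is 67.148.128.0/17.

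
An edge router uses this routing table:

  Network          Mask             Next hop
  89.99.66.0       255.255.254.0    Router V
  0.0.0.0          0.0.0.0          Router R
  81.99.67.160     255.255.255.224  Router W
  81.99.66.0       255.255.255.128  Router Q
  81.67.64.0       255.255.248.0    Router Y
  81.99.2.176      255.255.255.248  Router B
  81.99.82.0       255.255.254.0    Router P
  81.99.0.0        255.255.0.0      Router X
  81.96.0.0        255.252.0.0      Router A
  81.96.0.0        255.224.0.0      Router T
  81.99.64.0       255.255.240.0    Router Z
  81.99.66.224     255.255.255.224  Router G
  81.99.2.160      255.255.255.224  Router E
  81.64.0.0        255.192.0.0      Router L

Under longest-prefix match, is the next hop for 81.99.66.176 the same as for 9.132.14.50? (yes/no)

no

81.99.66.176: longest match 81.99.64.0/20 -> Router Z
9.132.14.50: longest match 0.0.0.0/0 -> Router R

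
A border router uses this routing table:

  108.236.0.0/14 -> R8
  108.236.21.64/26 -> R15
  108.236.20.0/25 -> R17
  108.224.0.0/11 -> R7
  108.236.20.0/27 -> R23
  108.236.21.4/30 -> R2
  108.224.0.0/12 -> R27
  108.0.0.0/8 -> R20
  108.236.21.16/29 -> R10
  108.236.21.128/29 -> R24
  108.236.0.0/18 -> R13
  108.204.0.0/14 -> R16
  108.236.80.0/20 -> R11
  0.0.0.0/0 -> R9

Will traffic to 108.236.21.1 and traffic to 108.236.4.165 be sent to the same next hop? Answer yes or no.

yes

108.236.21.1: longest match 108.236.0.0/18 -> R13
108.236.4.165: longest match 108.236.0.0/18 -> R13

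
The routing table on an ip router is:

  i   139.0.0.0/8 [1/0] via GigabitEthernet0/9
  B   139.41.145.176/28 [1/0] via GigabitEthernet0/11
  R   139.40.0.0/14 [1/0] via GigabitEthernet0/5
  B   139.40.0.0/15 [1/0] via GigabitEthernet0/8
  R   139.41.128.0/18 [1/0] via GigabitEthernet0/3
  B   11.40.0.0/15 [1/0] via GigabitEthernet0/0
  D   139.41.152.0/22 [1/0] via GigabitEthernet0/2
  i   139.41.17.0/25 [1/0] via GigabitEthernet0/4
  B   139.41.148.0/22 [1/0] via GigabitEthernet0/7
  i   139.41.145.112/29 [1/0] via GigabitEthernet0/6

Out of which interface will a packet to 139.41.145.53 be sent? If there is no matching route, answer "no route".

Routes whose prefix contains 139.41.145.53:
  139.0.0.0/8 (139.0.0.0 - 139.255.255.255) -> GigabitEthernet0/9
  139.40.0.0/14 (139.40.0.0 - 139.43.255.255) -> GigabitEthernet0/5
  139.40.0.0/15 (139.40.0.0 - 139.41.255.255) -> GigabitEthernet0/8
  139.41.128.0/18 (139.41.128.0 - 139.41.191.255) -> GigabitEthernet0/3
More-specific entries that do NOT match:
  139.41.145.112/29 (139.41.145.112 - 139.41.145.119) does not contain 139.41.145.53
  139.41.145.176/28 (139.41.145.176 - 139.41.145.191) does not contain 139.41.145.53
  139.41.17.0/25 (139.41.17.0 - 139.41.17.127) does not contain 139.41.145.53
  139.41.152.0/22 (139.41.152.0 - 139.41.155.255) does not contain 139.41.145.53
  139.41.148.0/22 (139.41.148.0 - 139.41.151.255) does not contain 139.41.145.53
Longest matching prefix is /18 -> interface GigabitEthernet0/3.

GigabitEthernet0/3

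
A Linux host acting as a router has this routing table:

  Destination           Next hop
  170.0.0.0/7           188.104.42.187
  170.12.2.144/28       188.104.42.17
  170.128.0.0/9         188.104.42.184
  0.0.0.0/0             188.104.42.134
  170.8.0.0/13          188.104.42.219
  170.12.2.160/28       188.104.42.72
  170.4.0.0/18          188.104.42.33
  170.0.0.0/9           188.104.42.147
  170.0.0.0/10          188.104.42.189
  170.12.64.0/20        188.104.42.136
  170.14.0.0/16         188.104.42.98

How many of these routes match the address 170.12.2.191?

5

Prefixes containing 170.12.2.191:
  0.0.0.0/0 (default, matches everything)
  170.0.0.0/7 (170.0.0.0 - 171.255.255.255)
  170.0.0.0/9 (170.0.0.0 - 170.127.255.255)
  170.0.0.0/10 (170.0.0.0 - 170.63.255.255)
  170.8.0.0/13 (170.8.0.0 - 170.15.255.255)
Total matching entries: 5.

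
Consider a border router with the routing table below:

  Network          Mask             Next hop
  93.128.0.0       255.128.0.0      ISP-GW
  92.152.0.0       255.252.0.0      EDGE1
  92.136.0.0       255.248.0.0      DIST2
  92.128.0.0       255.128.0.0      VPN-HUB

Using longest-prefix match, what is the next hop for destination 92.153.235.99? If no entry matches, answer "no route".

Routes whose prefix contains 92.153.235.99:
  92.128.0.0/9 (92.128.0.0 - 92.255.255.255) -> VPN-HUB
  92.152.0.0/14 (92.152.0.0 - 92.155.255.255) -> EDGE1
Longest matching prefix is /14 -> next hop EDGE1.

EDGE1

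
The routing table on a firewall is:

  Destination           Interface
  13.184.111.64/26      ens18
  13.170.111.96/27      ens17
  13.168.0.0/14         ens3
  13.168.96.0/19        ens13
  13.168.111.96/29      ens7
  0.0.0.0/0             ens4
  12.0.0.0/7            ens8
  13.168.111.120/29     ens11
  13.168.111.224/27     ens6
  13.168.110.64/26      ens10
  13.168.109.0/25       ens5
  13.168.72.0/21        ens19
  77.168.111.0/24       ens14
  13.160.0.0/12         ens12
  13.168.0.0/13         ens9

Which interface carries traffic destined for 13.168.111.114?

Routes whose prefix contains 13.168.111.114:
  0.0.0.0/0 (default, matches everything) -> ens4
  12.0.0.0/7 (12.0.0.0 - 13.255.255.255) -> ens8
  13.160.0.0/12 (13.160.0.0 - 13.175.255.255) -> ens12
  13.168.0.0/13 (13.168.0.0 - 13.175.255.255) -> ens9
  13.168.0.0/14 (13.168.0.0 - 13.171.255.255) -> ens3
  13.168.96.0/19 (13.168.96.0 - 13.168.127.255) -> ens13
More-specific entries that do NOT match:
  13.168.111.96/29 (13.168.111.96 - 13.168.111.103) does not contain 13.168.111.114
  13.168.111.120/29 (13.168.111.120 - 13.168.111.127) does not contain 13.168.111.114
  13.170.111.96/27 (13.170.111.96 - 13.170.111.127) does not contain 13.168.111.114
  13.168.111.224/27 (13.168.111.224 - 13.168.111.255) does not contain 13.168.111.114
  13.184.111.64/26 (13.184.111.64 - 13.184.111.127) does not contain 13.168.111.114
  13.168.110.64/26 (13.168.110.64 - 13.168.110.127) does not contain 13.168.111.114
  13.168.109.0/25 (13.168.109.0 - 13.168.109.127) does not contain 13.168.111.114
  77.168.111.0/24 (77.168.111.0 - 77.168.111.255) does not contain 13.168.111.114
  13.168.72.0/21 (13.168.72.0 - 13.168.79.255) does not contain 13.168.111.114
Longest matching prefix is /19 -> interface ens13.

ens13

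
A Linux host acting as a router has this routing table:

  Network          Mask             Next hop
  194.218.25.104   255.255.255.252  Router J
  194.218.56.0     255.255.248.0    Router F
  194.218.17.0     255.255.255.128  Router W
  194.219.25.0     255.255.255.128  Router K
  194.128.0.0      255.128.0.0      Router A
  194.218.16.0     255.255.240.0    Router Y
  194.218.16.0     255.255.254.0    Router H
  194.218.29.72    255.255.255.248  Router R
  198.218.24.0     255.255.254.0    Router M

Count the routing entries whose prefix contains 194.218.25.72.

Prefixes containing 194.218.25.72:
  194.128.0.0/9 (194.128.0.0 - 194.255.255.255)
  194.218.16.0/20 (194.218.16.0 - 194.218.31.255)
Total matching entries: 2.

2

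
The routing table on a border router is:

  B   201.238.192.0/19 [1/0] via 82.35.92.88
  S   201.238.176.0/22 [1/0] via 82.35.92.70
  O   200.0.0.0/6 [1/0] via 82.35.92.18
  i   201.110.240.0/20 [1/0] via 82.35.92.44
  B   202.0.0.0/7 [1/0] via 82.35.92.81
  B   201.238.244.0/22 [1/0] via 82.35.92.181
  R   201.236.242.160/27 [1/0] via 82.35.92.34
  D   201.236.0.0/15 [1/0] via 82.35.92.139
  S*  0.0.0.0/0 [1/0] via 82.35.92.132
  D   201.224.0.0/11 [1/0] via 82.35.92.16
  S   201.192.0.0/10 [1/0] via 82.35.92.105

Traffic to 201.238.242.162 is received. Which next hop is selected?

82.35.92.16

Routes whose prefix contains 201.238.242.162:
  0.0.0.0/0 (default, matches everything) -> 82.35.92.132
  200.0.0.0/6 (200.0.0.0 - 203.255.255.255) -> 82.35.92.18
  201.192.0.0/10 (201.192.0.0 - 201.255.255.255) -> 82.35.92.105
  201.224.0.0/11 (201.224.0.0 - 201.255.255.255) -> 82.35.92.16
More-specific entries that do NOT match:
  201.236.242.160/27 (201.236.242.160 - 201.236.242.191) does not contain 201.238.242.162
  201.238.176.0/22 (201.238.176.0 - 201.238.179.255) does not contain 201.238.242.162
  201.238.244.0/22 (201.238.244.0 - 201.238.247.255) does not contain 201.238.242.162
  201.110.240.0/20 (201.110.240.0 - 201.110.255.255) does not contain 201.238.242.162
  201.238.192.0/19 (201.238.192.0 - 201.238.223.255) does not contain 201.238.242.162
  201.236.0.0/15 (201.236.0.0 - 201.237.255.255) does not contain 201.238.242.162
Longest matching prefix is /11 -> next hop 82.35.92.16.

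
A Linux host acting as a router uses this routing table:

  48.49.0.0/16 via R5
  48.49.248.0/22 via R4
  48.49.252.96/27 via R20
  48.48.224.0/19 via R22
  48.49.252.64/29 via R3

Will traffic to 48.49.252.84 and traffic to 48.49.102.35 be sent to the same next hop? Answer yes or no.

48.49.252.84: longest match 48.49.0.0/16 -> R5
48.49.102.35: longest match 48.49.0.0/16 -> R5

yes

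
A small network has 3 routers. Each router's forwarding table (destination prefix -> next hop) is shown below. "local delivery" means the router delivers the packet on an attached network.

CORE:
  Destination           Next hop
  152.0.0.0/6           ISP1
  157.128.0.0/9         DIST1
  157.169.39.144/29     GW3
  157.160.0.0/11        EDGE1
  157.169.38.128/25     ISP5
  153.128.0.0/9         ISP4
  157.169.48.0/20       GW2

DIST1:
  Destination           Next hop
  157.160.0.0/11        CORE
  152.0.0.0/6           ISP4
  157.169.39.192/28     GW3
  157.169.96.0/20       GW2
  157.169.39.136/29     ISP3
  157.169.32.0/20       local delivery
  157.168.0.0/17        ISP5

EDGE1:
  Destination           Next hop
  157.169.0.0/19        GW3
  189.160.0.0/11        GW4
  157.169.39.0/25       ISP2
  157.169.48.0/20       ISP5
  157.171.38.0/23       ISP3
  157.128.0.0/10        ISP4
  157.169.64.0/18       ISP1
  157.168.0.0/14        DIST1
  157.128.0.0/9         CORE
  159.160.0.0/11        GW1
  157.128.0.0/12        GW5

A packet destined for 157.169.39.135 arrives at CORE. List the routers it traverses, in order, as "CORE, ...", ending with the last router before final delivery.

At CORE: longest match for 157.169.39.135 is 157.160.0.0/11 -> EDGE1
At EDGE1: longest match for 157.169.39.135 is 157.168.0.0/14 -> DIST1
At DIST1: longest match for 157.169.39.135 is 157.169.32.0/20 -> local delivery

CORE, EDGE1, DIST1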